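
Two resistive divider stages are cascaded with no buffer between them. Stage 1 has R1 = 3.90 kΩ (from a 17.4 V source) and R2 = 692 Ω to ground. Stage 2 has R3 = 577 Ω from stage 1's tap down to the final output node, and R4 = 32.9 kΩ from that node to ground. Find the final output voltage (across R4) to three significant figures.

Stage 2 presents R3+R4 = 33480 Ω as a load on stage 1's tap.
Stage 1's lower leg becomes R2‖(R3+R4) = 678.0 Ω, so V_mid = 17.4 × 678.0/4578 = 2.577 V.
Stage 2 is itself unloaded: V_out = V_mid × R4/(R3+R4) = 2.577 × 32900/33480 = 2.53 V.

V_out ≈ 2.53 V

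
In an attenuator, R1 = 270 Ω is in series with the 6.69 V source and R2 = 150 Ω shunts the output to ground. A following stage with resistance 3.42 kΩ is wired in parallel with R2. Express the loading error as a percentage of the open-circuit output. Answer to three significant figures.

The divider's output (Thévenin) resistance is R1‖R2 = 96.43 Ω.
Fractional drop under load = R_th/(R_th + R_L) = 96.43 / (96.43 + 3420) = 0.02742.
So the output falls by 2.74 %.

2.74 %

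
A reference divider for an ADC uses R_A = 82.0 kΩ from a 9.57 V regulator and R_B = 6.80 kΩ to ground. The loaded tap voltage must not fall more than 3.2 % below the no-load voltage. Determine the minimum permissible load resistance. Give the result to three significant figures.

R_L(min) ≈ 190 kΩ

Output resistance R_th = R_A‖R_B = (82.0 × 6.80)/88.80 = 6.279 kΩ.
The fractional drop is R_th/(R_th + R_L); requiring this ≤ 0.0320 gives R_L ≥ R_th(1/0.0320 − 1) = 6.279 × 30.25 = 190 kΩ.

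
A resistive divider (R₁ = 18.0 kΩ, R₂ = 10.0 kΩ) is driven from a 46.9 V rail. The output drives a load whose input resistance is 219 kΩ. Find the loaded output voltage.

V_out ≈ 16.3 V

The load sits in parallel with R₂: R₂‖R_L = (10.0 × 219) / (10.0 + 219) = 9.563 kΩ.
V_out = 46.9 × 9.563 / (18.0 + 9.563) = 46.9 × 9.563/27.56 = 16.3 V.
(Unloaded it would have been 16.8 V.)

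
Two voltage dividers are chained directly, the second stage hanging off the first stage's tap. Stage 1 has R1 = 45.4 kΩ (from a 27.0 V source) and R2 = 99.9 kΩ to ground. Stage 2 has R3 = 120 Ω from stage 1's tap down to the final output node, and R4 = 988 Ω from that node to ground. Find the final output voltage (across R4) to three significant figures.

Stage 2 presents R3+R4 = 1108 Ω as a load on stage 1's tap.
Stage 1's lower leg becomes R2‖(R3+R4) = 1096 Ω, so V_mid = 27.0 × 1096/46500 = 0.6364 V.
Stage 2 is itself unloaded: V_out = V_mid × R4/(R3+R4) = 0.6364 × 988/1108 = 0.567 V.

V_out ≈ 0.567 V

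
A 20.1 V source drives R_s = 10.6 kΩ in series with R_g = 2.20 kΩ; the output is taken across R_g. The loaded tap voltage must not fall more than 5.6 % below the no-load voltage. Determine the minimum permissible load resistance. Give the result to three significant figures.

R_L(min) ≈ 30.7 kΩ

Output resistance R_th = R_s‖R_g = (10.6 × 2.20)/12.80 = 1.822 kΩ.
The fractional drop is R_th/(R_th + R_L); requiring this ≤ 0.0560 gives R_L ≥ R_th(1/0.0560 − 1) = 1.822 × 16.86 = 30.7 kΩ.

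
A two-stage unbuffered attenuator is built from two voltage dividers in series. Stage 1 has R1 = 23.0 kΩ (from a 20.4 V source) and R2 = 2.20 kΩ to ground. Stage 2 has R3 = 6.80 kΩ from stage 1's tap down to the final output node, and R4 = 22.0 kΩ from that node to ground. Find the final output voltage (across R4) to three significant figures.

V_out ≈ 1.27 V

Stage 2 presents R3+R4 = 28.80 kΩ as a load on stage 1's tap.
Stage 1's lower leg becomes R2‖(R3+R4) = 2.044 kΩ, so V_mid = 20.4 × 2.044/25.04 = 1.665 V.
Stage 2 is itself unloaded: V_out = V_mid × R4/(R3+R4) = 1.665 × 22.0/28.80 = 1.27 V.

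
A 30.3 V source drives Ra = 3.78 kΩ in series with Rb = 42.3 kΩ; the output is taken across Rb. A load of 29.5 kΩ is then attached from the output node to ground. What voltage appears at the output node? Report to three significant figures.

The load sits in parallel with Rb: Rb‖R_L = (42.3 × 29.5) / (42.3 + 29.5) = 17.38 kΩ.
V_out = 30.3 × 17.38 / (3.78 + 17.38) = 30.3 × 17.38/21.16 = 24.9 V.
(Unloaded it would have been 27.8 V.)

V_out ≈ 24.9 V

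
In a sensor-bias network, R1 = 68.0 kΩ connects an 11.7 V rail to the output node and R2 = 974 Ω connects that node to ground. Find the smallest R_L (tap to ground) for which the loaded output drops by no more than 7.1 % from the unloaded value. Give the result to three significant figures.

R_L(min) ≈ 12.6 kΩ

Output resistance R_th = R1‖R2 = (68000 × 974)/68970 = 960.2 Ω.
The fractional drop is R_th/(R_th + R_L); requiring this ≤ 0.0710 gives R_L ≥ R_th(1/0.0710 − 1) = 960.2 × 13.08 = 12.6 kΩ.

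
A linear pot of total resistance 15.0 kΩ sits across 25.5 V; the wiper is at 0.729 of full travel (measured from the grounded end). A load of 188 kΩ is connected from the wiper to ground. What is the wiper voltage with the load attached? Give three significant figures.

V ≈ 18.3 V

The wiper splits the pot into (1−α)R = 4.065 kΩ above and αR = 10.94 kΩ below.
Lower section ‖ load = 10.33 kΩ.
V_wiper = 25.5 × 10.33/(4.065 + 10.33) = 18.3 V.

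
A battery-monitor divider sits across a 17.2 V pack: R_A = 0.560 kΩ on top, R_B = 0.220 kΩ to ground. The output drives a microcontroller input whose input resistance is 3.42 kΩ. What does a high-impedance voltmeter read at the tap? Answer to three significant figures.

V_out ≈ 4.64 V

The load sits in parallel with R_B: R_B‖R_L = (220 × 3420) / (220 + 3420) = 206.7 Ω.
V_out = 17.2 × 206.7 / (560 + 206.7) = 17.2 × 206.7/766.7 = 4.64 V.
(Unloaded it would have been 4.85 V.)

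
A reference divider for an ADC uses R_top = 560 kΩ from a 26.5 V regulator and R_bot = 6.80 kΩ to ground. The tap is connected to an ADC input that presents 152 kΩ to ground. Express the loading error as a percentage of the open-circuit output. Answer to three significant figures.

The divider's output (Thévenin) resistance is R_top‖R_bot = 6.718 kΩ.
Fractional drop under load = R_th/(R_th + R_L) = 6.718 / (6.718 + 152) = 0.04233.
So the output falls by 4.23 %.

4.23 %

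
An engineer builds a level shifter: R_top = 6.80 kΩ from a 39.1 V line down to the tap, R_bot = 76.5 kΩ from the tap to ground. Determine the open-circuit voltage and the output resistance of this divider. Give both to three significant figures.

V_th = 35.9 V, R_th = 6.24 kΩ

V_th is the open-circuit tap voltage: 39.1 × 76.5/(6.80 + 76.5) = 35.9 V.
With the supply zeroed, R_top and R_bot appear in parallel from the tap: R_th = R_top‖R_bot = (6.80 × 76.5)/83.30 = 6.24 kΩ.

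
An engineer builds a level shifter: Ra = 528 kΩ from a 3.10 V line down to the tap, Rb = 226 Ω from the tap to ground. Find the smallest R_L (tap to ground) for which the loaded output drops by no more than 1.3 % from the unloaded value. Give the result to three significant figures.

R_L(min) ≈ 17.2 kΩ

Output resistance R_th = Ra‖Rb = (528000 × 226)/528200 = 225.9 Ω.
The fractional drop is R_th/(R_th + R_L); requiring this ≤ 0.0130 gives R_L ≥ R_th(1/0.0130 − 1) = 225.9 × 75.92 = 17.2 kΩ.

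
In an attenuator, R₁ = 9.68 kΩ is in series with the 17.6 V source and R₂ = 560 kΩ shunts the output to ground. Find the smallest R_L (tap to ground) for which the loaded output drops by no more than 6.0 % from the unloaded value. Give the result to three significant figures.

R_L(min) ≈ 149 kΩ

Output resistance R_th = R₁‖R₂ = (9.68 × 560)/569.7 = 9.516 kΩ.
The fractional drop is R_th/(R_th + R_L); requiring this ≤ 0.0600 gives R_L ≥ R_th(1/0.0600 − 1) = 9.516 × 15.67 = 149 kΩ.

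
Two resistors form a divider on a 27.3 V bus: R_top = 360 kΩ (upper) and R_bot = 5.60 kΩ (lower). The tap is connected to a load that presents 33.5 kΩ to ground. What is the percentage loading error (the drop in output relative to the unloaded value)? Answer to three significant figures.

The divider's output (Thévenin) resistance is R_top‖R_bot = 5.514 kΩ.
Fractional drop under load = R_th/(R_th + R_L) = 5.514 / (5.514 + 33.5) = 0.1413.
So the output falls by 14.1 %.

14.1 %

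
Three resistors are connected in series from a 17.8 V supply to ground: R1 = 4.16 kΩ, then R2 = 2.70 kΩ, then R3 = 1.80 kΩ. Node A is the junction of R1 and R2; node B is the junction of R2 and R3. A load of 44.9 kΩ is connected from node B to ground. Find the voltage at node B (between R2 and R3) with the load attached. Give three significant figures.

V ≈ 3.59 V

At node B, R3 is in parallel with the load: R3‖R_L = 1.731 kΩ.
Below node A the resistance is R2 + (R3‖R_L) = 4.431 kΩ, so V_A = 17.8 × 4.431/8.591 = 9.180 V.
Then V_B = V_A × (R3‖R_L)/(R2 + R3‖R_L) = 9.180 × 1.731/4.431 = 3.59 V.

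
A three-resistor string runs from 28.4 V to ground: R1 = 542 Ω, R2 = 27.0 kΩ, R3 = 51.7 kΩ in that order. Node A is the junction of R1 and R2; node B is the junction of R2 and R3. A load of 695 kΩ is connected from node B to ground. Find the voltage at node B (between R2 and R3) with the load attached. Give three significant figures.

At node B, R3 is in parallel with the load: R3‖R_L = 48120 Ω.
Below node A the resistance is R2 + (R3‖R_L) = 75120 Ω, so V_A = 28.4 × 75120/75660 = 28.20 V.
Then V_B = V_A × (R3‖R_L)/(R2 + R3‖R_L) = 28.20 × 48120/75120 = 18.1 V.

V ≈ 18.1 V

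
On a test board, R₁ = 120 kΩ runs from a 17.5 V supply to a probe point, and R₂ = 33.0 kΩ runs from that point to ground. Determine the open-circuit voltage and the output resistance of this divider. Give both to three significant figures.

V_th = 3.77 V, R_th = 25.9 kΩ

V_th is the open-circuit tap voltage: 17.5 × 33.0/(120 + 33.0) = 3.77 V.
With the supply zeroed, R₁ and R₂ appear in parallel from the tap: R_th = R₁‖R₂ = (120 × 33.0)/153.0 = 25.9 kΩ.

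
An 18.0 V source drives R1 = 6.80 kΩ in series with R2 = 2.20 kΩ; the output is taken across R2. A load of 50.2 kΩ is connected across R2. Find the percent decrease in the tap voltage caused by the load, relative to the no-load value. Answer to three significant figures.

The divider's output (Thévenin) resistance is R1‖R2 = 1.662 kΩ.
Fractional drop under load = R_th/(R_th + R_L) = 1.662 / (1.662 + 50.2) = 0.03205.
So the output falls by 3.21 %.

3.21 %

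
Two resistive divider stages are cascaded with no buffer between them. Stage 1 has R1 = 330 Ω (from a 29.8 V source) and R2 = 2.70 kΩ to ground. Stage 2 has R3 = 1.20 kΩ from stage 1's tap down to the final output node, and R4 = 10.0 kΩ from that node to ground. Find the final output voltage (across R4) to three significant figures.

V_out ≈ 23.1 V

Stage 2 presents R3+R4 = 11200 Ω as a load on stage 1's tap.
Stage 1's lower leg becomes R2‖(R3+R4) = 2176 Ω, so V_mid = 29.8 × 2176/2506 = 25.88 V.
Stage 2 is itself unloaded: V_out = V_mid × R4/(R3+R4) = 25.88 × 10000/11200 = 23.1 V.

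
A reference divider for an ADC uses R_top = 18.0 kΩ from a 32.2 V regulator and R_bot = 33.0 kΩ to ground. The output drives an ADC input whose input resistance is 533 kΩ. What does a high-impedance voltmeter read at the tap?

The load sits in parallel with R_bot: R_bot‖R_L = (33.0 × 533) / (33.0 + 533) = 31.08 kΩ.
V_out = 32.2 × 31.08 / (18.0 + 31.08) = 32.2 × 31.08/49.08 = 20.4 V.

V_out ≈ 20.4 V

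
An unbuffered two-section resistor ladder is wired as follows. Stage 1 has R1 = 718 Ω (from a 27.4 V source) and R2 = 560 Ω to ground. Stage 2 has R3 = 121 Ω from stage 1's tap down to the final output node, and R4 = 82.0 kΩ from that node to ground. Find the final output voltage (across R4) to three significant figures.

V_out ≈ 11.9 V

Stage 2 presents R3+R4 = 82120 Ω as a load on stage 1's tap.
Stage 1's lower leg becomes R2‖(R3+R4) = 556.2 Ω, so V_mid = 27.4 × 556.2/1274 = 11.96 V.
Stage 2 is itself unloaded: V_out = V_mid × R4/(R3+R4) = 11.96 × 82000/82120 = 11.9 V.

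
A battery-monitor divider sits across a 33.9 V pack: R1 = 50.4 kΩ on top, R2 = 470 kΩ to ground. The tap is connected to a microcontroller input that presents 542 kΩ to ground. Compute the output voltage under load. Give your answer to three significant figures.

V_out ≈ 28.2 V

The load sits in parallel with R2: R2‖R_L = (470 × 542) / (470 + 542) = 251.7 kΩ.
V_out = 33.9 × 251.7 / (50.4 + 251.7) = 33.9 × 251.7/302.1 = 28.2 V.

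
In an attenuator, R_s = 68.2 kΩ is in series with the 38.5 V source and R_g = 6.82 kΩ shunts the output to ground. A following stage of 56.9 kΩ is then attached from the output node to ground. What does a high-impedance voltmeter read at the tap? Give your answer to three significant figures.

The load sits in parallel with R_g: R_g‖R_L = (6.82 × 56.9) / (6.82 + 56.9) = 6.090 kΩ.
V_out = 38.5 × 6.090 / (68.2 + 6.090) = 38.5 × 6.090/74.29 = 3.16 V.

V_out ≈ 3.16 V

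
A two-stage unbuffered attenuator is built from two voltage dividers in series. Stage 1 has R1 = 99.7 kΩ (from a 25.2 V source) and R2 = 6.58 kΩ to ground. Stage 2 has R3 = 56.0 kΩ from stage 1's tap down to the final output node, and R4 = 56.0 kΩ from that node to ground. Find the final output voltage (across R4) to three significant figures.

V_out ≈ 0.739 V

Stage 2 presents R3+R4 = 112.0 kΩ as a load on stage 1's tap.
Stage 1's lower leg becomes R2‖(R3+R4) = 6.215 kΩ, so V_mid = 25.2 × 6.215/105.9 = 1.479 V.
Stage 2 is itself unloaded: V_out = V_mid × R4/(R3+R4) = 1.479 × 56.0/112.0 = 0.739 V.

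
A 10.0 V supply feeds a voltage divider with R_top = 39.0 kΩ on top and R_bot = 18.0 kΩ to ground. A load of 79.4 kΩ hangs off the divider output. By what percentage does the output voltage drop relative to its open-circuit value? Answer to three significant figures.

13.4 %

Unloaded V = 10.0 × 18.0/57.00 = 3.1579 V.
Loaded: R_bot‖R_L = 14.67 kΩ, giving V = 10.0 × 14.67/53.67 = 2.7338 V.
Drop = (3.1579 − 2.7338) / 3.1579 = 13.4 %.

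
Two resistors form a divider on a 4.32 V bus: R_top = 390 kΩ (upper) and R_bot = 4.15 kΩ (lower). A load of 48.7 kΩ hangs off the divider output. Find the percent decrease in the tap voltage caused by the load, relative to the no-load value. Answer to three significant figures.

The divider's output (Thévenin) resistance is R_top‖R_bot = 4.106 kΩ.
Fractional drop under load = R_th/(R_th + R_L) = 4.106 / (4.106 + 48.7) = 0.07776.
So the output falls by 7.78 %.

7.78 %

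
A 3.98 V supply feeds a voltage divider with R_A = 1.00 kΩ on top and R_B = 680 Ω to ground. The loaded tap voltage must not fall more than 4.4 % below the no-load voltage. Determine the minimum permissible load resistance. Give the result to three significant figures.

R_L(min) ≈ 8.79 kΩ

Output resistance R_th = R_A‖R_B = (1000 × 680)/1680 = 404.8 Ω.
The fractional drop is R_th/(R_th + R_L); requiring this ≤ 0.0440 gives R_L ≥ R_th(1/0.0440 − 1) = 404.8 × 21.73 = 8.79 kΩ.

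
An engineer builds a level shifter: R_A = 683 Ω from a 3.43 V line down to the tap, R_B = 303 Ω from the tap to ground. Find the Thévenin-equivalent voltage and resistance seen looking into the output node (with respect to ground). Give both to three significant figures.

V_th is the open-circuit tap voltage: 3.43 × 303/(683 + 303) = 1.05 V.
With the supply zeroed, R_A and R_B appear in parallel from the tap: R_th = R_A‖R_B = (683 × 303)/986.0 = 210 Ω.

V_th = 1.05 V, R_th = 210 Ω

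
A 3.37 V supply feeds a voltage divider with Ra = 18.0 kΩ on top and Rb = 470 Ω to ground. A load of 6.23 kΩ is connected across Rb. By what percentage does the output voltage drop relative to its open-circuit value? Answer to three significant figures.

The divider's output (Thévenin) resistance is Ra‖Rb = 458.0 Ω.
Fractional drop under load = R_th/(R_th + R_L) = 458.0 / (458.0 + 6230) = 0.06849.
So the output falls by 6.85 %.

6.85 %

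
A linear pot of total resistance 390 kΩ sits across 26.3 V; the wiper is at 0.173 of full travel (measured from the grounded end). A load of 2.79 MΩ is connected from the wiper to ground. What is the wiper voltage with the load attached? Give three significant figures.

The wiper splits the pot into (1−α)R = 322.5 kΩ above and αR = 67.47 kΩ below.
Lower section ‖ load = 65.88 kΩ.
V_wiper = 26.3 × 65.88/(322.5 + 65.88) = 4.46 V.

V ≈ 4.46 V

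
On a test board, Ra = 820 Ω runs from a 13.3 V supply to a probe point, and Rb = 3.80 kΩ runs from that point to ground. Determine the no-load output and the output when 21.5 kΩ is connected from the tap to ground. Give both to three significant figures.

Unloaded: 10.9 V; loaded: 10.6 V

Open-circuit: V = 13.3 × 3800/(820 + 3800) = 10.9 V.
With the load, Rb becomes Rb‖R_L = 3229 Ω, so V = 13.3 × 3229/4049 = 10.6 V.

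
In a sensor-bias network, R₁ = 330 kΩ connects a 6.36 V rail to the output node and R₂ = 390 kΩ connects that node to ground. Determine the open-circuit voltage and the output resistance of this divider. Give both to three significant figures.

V_th = 3.44 V, R_th = 179 kΩ

V_th is the open-circuit tap voltage: 6.36 × 390/(330 + 390) = 3.44 V.
With the supply zeroed, R₁ and R₂ appear in parallel from the tap: R_th = R₁‖R₂ = (330 × 390)/720.0 = 179 kΩ.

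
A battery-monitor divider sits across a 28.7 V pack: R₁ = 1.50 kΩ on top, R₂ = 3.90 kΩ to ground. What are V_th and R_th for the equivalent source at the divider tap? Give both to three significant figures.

V_th = 20.7 V, R_th = 1.08 kΩ

V_th is the open-circuit tap voltage: 28.7 × 3.90/(1.50 + 3.90) = 20.7 V.
With the supply zeroed, R₁ and R₂ appear in parallel from the tap: R_th = R₁‖R₂ = (1.50 × 3.90)/5.400 = 1.08 kΩ.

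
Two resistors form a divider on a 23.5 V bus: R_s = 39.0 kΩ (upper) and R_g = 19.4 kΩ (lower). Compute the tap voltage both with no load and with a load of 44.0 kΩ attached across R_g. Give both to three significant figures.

Unloaded: 7.81 V; loaded: 6.03 V

Open-circuit: V = 23.5 × 19.4/(39.0 + 19.4) = 7.81 V.
With the load, R_g becomes R_g‖R_L = 13.46 kΩ, so V = 23.5 × 13.46/52.46 = 6.03 V.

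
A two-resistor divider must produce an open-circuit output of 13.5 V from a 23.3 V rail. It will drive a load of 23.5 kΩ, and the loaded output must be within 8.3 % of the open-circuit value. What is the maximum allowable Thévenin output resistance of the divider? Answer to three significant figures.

Loading drop = R_th/(R_th + R_L) ≤ 0.0830, so R_th ≤ R_L · ε/(1−ε) = 23.5 kΩ × 0.0830/0.9170 = 2.13 kΩ.
(Any R1, R2 with R2/(R1+R2) = 0.579 and R1‖R2 ≤ 2.13 kΩ will meet the spec.)

R_th ≤ 2.13 kΩ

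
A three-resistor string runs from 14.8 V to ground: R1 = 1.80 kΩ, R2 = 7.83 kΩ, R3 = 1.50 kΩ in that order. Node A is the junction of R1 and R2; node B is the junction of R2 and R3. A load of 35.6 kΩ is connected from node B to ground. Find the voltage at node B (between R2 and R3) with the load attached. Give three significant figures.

At node B, R3 is in parallel with the load: R3‖R_L = 1.439 kΩ.
Below node A the resistance is R2 + (R3‖R_L) = 9.269 kΩ, so V_A = 14.8 × 9.269/11.07 = 12.39 V.
Then V_B = V_A × (R3‖R_L)/(R2 + R3‖R_L) = 12.39 × 1.439/9.269 = 1.92 V.

V ≈ 1.92 V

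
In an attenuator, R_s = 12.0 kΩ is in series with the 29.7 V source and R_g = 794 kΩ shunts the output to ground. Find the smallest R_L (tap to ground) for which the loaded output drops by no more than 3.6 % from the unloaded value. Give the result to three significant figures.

R_L(min) ≈ 317 kΩ

Output resistance R_th = R_s‖R_g = (12.0 × 794)/806.0 = 11.82 kΩ.
The fractional drop is R_th/(R_th + R_L); requiring this ≤ 0.0360 gives R_L ≥ R_th(1/0.0360 − 1) = 11.82 × 26.78 = 317 kΩ.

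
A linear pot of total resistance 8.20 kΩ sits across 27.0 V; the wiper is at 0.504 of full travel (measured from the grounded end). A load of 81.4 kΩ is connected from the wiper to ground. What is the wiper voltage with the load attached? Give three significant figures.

V ≈ 13.3 V

The wiper splits the pot into (1−α)R = 4.067 kΩ above and αR = 4.133 kΩ below.
Lower section ‖ load = 3.933 kΩ.
V_wiper = 27.0 × 3.933/(4.067 + 3.933) = 13.3 V.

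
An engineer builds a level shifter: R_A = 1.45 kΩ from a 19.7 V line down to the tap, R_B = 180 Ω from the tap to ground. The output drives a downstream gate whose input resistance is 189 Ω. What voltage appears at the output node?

V_out ≈ 1.18 V

The load sits in parallel with R_B: R_B‖R_L = (180 × 189) / (180 + 189) = 92.20 Ω.
V_out = 19.7 × 92.20 / (1450 + 92.20) = 19.7 × 92.20/1542 = 1.18 V.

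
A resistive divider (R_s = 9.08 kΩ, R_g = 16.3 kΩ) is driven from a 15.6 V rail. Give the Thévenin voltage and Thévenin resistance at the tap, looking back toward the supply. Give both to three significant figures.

V_th = 10.0 V, R_th = 5.83 kΩ

V_th is the open-circuit tap voltage: 15.6 × 16.3/(9.08 + 16.3) = 10.0 V.
With the supply zeroed, R_s and R_g appear in parallel from the tap: R_th = R_s‖R_g = (9.08 × 16.3)/25.38 = 5.83 kΩ.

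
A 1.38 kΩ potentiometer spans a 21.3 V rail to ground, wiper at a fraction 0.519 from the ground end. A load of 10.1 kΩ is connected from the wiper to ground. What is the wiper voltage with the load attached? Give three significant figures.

V ≈ 10.7 V

The wiper splits the pot into (1−α)R = 663.8 Ω above and αR = 716.2 Ω below.
Lower section ‖ load = 668.8 Ω.
V_wiper = 21.3 × 668.8/(663.8 + 668.8) = 10.7 V.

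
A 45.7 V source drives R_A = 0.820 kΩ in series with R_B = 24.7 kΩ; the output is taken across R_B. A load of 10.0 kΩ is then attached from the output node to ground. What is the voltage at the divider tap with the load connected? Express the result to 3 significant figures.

V_out ≈ 41.0 V

The load sits in parallel with R_B: R_B‖R_L = (24700 × 10000) / (24700 + 10000) = 7118 Ω.
V_out = 45.7 × 7118 / (820 + 7118) = 45.7 × 7118/7938 = 41.0 V.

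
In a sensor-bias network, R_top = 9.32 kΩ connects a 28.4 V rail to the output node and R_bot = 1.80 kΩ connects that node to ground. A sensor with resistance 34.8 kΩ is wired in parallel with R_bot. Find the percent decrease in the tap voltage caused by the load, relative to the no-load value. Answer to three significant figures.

4.16 %

The divider's output (Thévenin) resistance is R_top‖R_bot = 1.509 kΩ.
Fractional drop under load = R_th/(R_th + R_L) = 1.509 / (1.509 + 34.8) = 0.04155.
So the output falls by 4.16 %.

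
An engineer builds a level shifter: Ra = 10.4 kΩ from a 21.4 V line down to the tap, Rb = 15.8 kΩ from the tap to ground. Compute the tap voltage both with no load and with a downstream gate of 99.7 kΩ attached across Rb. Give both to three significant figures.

Unloaded: 12.9 V; loaded: 12.1 V

Open-circuit: V = 21.4 × 15.8/(10.4 + 15.8) = 12.9 V.
With the load, Rb becomes Rb‖R_L = 13.64 kΩ, so V = 21.4 × 13.64/24.04 = 12.1 V.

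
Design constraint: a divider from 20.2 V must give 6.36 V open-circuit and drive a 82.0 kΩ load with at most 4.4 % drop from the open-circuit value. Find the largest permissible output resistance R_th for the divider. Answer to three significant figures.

R_th ≤ 3.77 kΩ

Loading drop = R_th/(R_th + R_L) ≤ 0.0440, so R_th ≤ R_L · ε/(1−ε) = 82.0 kΩ × 0.0440/0.9560 = 3.77 kΩ.
(Any R1, R2 with R2/(R1+R2) = 0.315 and R1‖R2 ≤ 3.77 kΩ will meet the spec.)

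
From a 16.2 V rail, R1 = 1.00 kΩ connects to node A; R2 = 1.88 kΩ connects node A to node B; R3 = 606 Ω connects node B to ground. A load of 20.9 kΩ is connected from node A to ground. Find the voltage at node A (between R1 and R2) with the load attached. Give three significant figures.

Below node A the series string R2+R3 = 2486 Ω sits in parallel with the 20900 Ω load: 2222 Ω.
V_A = 16.2 × 2222/(1000 + 2222) = 11.2 V.

V ≈ 11.2 V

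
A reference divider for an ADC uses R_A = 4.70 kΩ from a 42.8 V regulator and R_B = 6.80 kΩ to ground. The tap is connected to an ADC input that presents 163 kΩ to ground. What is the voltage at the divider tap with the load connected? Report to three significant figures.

V_out ≈ 24.9 V

The load sits in parallel with R_B: R_B‖R_L = (6.80 × 163) / (6.80 + 163) = 6.528 kΩ.
V_out = 42.8 × 6.528 / (4.70 + 6.528) = 42.8 × 6.528/11.23 = 24.9 V.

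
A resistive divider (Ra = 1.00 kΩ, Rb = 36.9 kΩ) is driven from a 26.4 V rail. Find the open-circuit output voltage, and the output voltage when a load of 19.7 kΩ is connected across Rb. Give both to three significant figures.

Open-circuit: V = 26.4 × 36.9/(1.00 + 36.9) = 25.7 V.
With the load, Rb becomes Rb‖R_L = 12.84 kΩ, so V = 26.4 × 12.84/13.84 = 24.5 V.

Unloaded: 25.7 V; loaded: 24.5 V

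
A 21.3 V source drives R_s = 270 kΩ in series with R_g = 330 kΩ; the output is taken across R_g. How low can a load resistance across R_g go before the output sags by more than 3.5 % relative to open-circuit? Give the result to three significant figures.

R_L(min) ≈ 4.09 MΩ

Output resistance R_th = R_s‖R_g = (270 × 330)/600.0 = 148.5 kΩ.
The fractional drop is R_th/(R_th + R_L); requiring this ≤ 0.0350 gives R_L ≥ R_th(1/0.0350 − 1) = 148.5 × 27.57 = 4.09 MΩ.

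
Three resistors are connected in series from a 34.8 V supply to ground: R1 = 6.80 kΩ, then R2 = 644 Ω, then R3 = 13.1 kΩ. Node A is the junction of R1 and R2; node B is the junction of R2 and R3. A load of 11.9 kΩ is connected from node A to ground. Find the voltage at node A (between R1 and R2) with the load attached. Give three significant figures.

Below node A the series string R2+R3 = 13740 Ω sits in parallel with the 11900 Ω load: 6378 Ω.
V_A = 34.8 × 6378/(6800 + 6378) = 16.8 V.

V ≈ 16.8 V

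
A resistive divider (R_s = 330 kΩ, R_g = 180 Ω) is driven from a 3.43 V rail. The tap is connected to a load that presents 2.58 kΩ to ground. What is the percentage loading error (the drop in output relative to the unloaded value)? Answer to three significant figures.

The divider's output (Thévenin) resistance is R_s‖R_g = 179.9 Ω.
Fractional drop under load = R_th/(R_th + R_L) = 179.9 / (179.9 + 2580) = 0.06518.
So the output falls by 6.52 %.

6.52 %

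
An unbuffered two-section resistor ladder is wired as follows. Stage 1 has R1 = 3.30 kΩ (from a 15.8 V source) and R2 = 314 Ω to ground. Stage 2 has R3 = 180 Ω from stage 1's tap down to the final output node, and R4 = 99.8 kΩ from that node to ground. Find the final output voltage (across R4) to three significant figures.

Stage 2 presents R3+R4 = 99980 Ω as a load on stage 1's tap.
Stage 1's lower leg becomes R2‖(R3+R4) = 313.0 Ω, so V_mid = 15.8 × 313.0/3613 = 1.369 V.
Stage 2 is itself unloaded: V_out = V_mid × R4/(R3+R4) = 1.369 × 99800/99980 = 1.37 V.

V_out ≈ 1.37 V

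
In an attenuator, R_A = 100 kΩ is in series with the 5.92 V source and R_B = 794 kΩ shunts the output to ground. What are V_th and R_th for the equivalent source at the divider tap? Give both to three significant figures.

V_th is the open-circuit tap voltage: 5.92 × 794/(100 + 794) = 5.26 V.
With the supply zeroed, R_A and R_B appear in parallel from the tap: R_th = R_A‖R_B = (100 × 794)/894.0 = 88.8 kΩ.

V_th = 5.26 V, R_th = 88.8 kΩ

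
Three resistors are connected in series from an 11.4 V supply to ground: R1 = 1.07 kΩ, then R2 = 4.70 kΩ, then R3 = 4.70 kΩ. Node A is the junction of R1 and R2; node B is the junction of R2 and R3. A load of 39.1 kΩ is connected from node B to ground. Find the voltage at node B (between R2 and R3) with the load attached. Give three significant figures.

At node B, R3 is in parallel with the load: R3‖R_L = 4.196 kΩ.
Below node A the resistance is R2 + (R3‖R_L) = 8.896 kΩ, so V_A = 11.4 × 8.896/9.966 = 10.18 V.
Then V_B = V_A × (R3‖R_L)/(R2 + R3‖R_L) = 10.18 × 4.196/8.896 = 4.80 V.

V ≈ 4.80 V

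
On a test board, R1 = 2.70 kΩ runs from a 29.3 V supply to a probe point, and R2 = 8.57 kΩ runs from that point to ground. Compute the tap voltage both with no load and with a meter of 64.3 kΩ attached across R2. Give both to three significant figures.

Unloaded: 22.3 V; loaded: 21.6 V

Open-circuit: V = 29.3 × 8.57/(2.70 + 8.57) = 22.3 V.
With the load, R2 becomes R2‖R_L = 7.562 kΩ, so V = 29.3 × 7.562/10.26 = 21.6 V.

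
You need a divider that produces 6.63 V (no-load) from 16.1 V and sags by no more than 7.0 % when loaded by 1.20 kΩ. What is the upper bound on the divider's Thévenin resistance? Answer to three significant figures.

Loading drop = R_th/(R_th + R_L) ≤ 0.0700, so R_th ≤ R_L · ε/(1−ε) = 1.20 kΩ × 0.0700/0.9300 = 90.3 Ω.
(Any R1, R2 with R2/(R1+R2) = 0.412 and R1‖R2 ≤ 90.3 Ω will meet the spec.)

R_th ≤ 90.3 Ω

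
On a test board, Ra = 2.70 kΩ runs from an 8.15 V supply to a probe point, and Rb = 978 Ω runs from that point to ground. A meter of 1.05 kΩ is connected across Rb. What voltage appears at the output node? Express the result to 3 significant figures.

The load sits in parallel with Rb: Rb‖R_L = (978 × 1050) / (978 + 1050) = 506.4 Ω.
V_out = 8.15 × 506.4 / (2700 + 506.4) = 8.15 × 506.4/3206 = 1.29 V.

V_out ≈ 1.29 V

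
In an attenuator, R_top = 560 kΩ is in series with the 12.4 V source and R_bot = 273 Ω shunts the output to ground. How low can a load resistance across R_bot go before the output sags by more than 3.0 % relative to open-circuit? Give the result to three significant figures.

R_L(min) ≈ 8.82 kΩ

Output resistance R_th = R_top‖R_bot = (560000 × 273)/560300 = 272.9 Ω.
The fractional drop is R_th/(R_th + R_L); requiring this ≤ 0.0300 gives R_L ≥ R_th(1/0.0300 − 1) = 272.9 × 32.33 = 8.82 kΩ.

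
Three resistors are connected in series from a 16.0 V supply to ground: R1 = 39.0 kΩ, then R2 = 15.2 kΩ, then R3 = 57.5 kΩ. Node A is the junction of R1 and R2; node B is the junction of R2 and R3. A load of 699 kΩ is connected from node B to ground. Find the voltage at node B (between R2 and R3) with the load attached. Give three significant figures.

At node B, R3 is in parallel with the load: R3‖R_L = 53.13 kΩ.
Below node A the resistance is R2 + (R3‖R_L) = 68.33 kΩ, so V_A = 16.0 × 68.33/107.3 = 10.19 V.
Then V_B = V_A × (R3‖R_L)/(R2 + R3‖R_L) = 10.19 × 53.13/68.33 = 7.92 V.

V ≈ 7.92 V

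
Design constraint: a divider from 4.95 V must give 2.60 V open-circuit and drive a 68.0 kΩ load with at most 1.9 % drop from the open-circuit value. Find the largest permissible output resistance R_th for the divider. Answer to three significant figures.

Loading drop = R_th/(R_th + R_L) ≤ 0.0190, so R_th ≤ R_L · ε/(1−ε) = 68.0 kΩ × 0.0190/0.9810 = 1.32 kΩ.
(Any R1, R2 with R2/(R1+R2) = 0.525 and R1‖R2 ≤ 1.32 kΩ will meet the spec.)

R_th ≤ 1.32 kΩ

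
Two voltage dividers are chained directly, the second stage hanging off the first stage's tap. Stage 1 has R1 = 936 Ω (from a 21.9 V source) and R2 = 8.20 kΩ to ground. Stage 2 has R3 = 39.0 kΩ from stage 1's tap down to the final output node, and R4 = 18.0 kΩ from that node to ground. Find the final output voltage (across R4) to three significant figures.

V_out ≈ 6.12 V

Stage 2 presents R3+R4 = 57000 Ω as a load on stage 1's tap.
Stage 1's lower leg becomes R2‖(R3+R4) = 7169 Ω, so V_mid = 21.9 × 7169/8105 = 19.37 V.
Stage 2 is itself unloaded: V_out = V_mid × R4/(R3+R4) = 19.37 × 18000/57000 = 6.12 V.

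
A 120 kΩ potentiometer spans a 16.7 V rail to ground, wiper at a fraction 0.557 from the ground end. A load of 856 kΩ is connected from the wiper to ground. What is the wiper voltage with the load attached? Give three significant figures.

The wiper splits the pot into (1−α)R = 53.16 kΩ above and αR = 66.84 kΩ below.
Lower section ‖ load = 62.00 kΩ.
V_wiper = 16.7 × 62.00/(53.16 + 62.00) = 8.99 V.

V ≈ 8.99 V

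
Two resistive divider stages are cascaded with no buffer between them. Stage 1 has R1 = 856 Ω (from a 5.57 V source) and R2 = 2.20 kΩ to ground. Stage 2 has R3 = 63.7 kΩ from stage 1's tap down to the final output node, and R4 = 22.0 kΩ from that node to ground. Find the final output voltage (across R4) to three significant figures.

V_out ≈ 1.02 V

Stage 2 presents R3+R4 = 85700 Ω as a load on stage 1's tap.
Stage 1's lower leg becomes R2‖(R3+R4) = 2145 Ω, so V_mid = 5.57 × 2145/3001 = 3.981 V.
Stage 2 is itself unloaded: V_out = V_mid × R4/(R3+R4) = 3.981 × 22000/85700 = 1.02 V.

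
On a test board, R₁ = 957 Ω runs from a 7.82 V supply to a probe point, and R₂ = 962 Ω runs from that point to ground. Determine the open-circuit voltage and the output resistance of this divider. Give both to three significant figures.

V_th = 3.92 V, R_th = 480 Ω

V_th is the open-circuit tap voltage: 7.82 × 962/(957 + 962) = 3.92 V.
With the supply zeroed, R₁ and R₂ appear in parallel from the tap: R_th = R₁‖R₂ = (957 × 962)/1919 = 480 Ω.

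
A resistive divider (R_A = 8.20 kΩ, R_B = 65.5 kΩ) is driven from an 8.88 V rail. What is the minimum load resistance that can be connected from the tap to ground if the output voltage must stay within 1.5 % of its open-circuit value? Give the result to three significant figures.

Output resistance R_th = R_A‖R_B = (8.20 × 65.5)/73.70 = 7.288 kΩ.
The fractional drop is R_th/(R_th + R_L); requiring this ≤ 0.0150 gives R_L ≥ R_th(1/0.0150 − 1) = 7.288 × 65.67 = 479 kΩ.

R_L(min) ≈ 479 kΩ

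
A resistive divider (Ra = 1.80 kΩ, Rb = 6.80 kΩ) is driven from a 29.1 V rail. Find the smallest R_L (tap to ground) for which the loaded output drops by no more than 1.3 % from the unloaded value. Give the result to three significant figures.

R_L(min) ≈ 108 kΩ

Output resistance R_th = Ra‖Rb = (1.80 × 6.80)/8.600 = 1.423 kΩ.
The fractional drop is R_th/(R_th + R_L); requiring this ≤ 0.0130 gives R_L ≥ R_th(1/0.0130 − 1) = 1.423 × 75.92 = 108 kΩ.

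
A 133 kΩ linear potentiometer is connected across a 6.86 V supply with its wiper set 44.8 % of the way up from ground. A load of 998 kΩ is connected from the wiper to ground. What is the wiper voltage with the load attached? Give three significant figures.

The wiper splits the pot into (1−α)R = 73.42 kΩ above and αR = 59.58 kΩ below.
Lower section ‖ load = 56.23 kΩ.
V_wiper = 6.86 × 56.23/(73.42 + 56.23) = 2.98 V.

V ≈ 2.98 V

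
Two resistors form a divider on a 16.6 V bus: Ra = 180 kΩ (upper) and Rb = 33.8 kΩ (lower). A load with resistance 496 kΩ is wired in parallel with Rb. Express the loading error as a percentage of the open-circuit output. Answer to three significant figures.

The divider's output (Thévenin) resistance is Ra‖Rb = 28.46 kΩ.
Fractional drop under load = R_th/(R_th + R_L) = 28.46 / (28.46 + 496) = 0.05426.
So the output falls by 5.43 %.

5.43 %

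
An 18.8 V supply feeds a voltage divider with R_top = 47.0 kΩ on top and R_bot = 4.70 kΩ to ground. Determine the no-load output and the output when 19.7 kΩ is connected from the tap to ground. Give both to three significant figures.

Open-circuit: V = 18.8 × 4.70/(47.0 + 4.70) = 1.71 V.
With the load, R_bot becomes R_bot‖R_L = 3.795 kΩ, so V = 18.8 × 3.795/50.79 = 1.40 V.

Unloaded: 1.71 V; loaded: 1.40 V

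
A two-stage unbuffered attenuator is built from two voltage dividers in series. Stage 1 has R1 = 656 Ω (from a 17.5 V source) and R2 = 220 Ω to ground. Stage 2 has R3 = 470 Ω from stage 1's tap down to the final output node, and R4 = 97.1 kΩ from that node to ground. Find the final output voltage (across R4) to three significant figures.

V_out ≈ 4.37 V

Stage 2 presents R3+R4 = 97570 Ω as a load on stage 1's tap.
Stage 1's lower leg becomes R2‖(R3+R4) = 219.5 Ω, so V_mid = 17.5 × 219.5/875.5 = 4.388 V.
Stage 2 is itself unloaded: V_out = V_mid × R4/(R3+R4) = 4.388 × 97100/97570 = 4.37 V.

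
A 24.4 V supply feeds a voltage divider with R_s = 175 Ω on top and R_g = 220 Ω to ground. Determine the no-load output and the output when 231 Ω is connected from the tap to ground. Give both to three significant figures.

Open-circuit: V = 24.4 × 220/(175 + 220) = 13.6 V.
With the load, R_g becomes R_g‖R_L = 112.7 Ω, so V = 24.4 × 112.7/287.7 = 9.56 V.

Unloaded: 13.6 V; loaded: 9.56 V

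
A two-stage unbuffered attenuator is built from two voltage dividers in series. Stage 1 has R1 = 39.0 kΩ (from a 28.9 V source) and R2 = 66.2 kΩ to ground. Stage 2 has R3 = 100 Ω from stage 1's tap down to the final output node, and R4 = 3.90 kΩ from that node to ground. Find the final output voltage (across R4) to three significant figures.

Stage 2 presents R3+R4 = 4000 Ω as a load on stage 1's tap.
Stage 1's lower leg becomes R2‖(R3+R4) = 3772 Ω, so V_mid = 28.9 × 3772/42770 = 2.549 V.
Stage 2 is itself unloaded: V_out = V_mid × R4/(R3+R4) = 2.549 × 3900/4000 = 2.48 V.

V_out ≈ 2.48 V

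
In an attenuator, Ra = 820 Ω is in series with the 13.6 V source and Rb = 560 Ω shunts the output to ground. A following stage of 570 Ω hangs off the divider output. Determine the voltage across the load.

The load sits in parallel with Rb: Rb‖R_L = (560 × 570) / (560 + 570) = 282.5 Ω.
V_out = 13.6 × 282.5 / (820 + 282.5) = 13.6 × 282.5/1102 = 3.48 V.
(Unloaded it would have been 5.52 V.)

V_out ≈ 3.48 V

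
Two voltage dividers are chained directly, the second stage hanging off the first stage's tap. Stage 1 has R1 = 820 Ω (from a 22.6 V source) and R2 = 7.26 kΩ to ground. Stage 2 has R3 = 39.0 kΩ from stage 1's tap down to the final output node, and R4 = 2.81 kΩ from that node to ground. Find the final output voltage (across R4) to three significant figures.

V_out ≈ 1.34 V

Stage 2 presents R3+R4 = 41810 Ω as a load on stage 1's tap.
Stage 1's lower leg becomes R2‖(R3+R4) = 6186 Ω, so V_mid = 22.6 × 6186/7006 = 19.95 V.
Stage 2 is itself unloaded: V_out = V_mid × R4/(R3+R4) = 19.95 × 2810/41810 = 1.34 V.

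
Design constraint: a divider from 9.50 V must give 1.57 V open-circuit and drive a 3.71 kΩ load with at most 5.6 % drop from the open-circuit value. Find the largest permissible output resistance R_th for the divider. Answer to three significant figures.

Loading drop = R_th/(R_th + R_L) ≤ 0.0560, so R_th ≤ R_L · ε/(1−ε) = 3.71 kΩ × 0.0560/0.9440 = 220 Ω.
(Any R1, R2 with R2/(R1+R2) = 0.165 and R1‖R2 ≤ 220 Ω will meet the spec.)

R_th ≤ 220 Ω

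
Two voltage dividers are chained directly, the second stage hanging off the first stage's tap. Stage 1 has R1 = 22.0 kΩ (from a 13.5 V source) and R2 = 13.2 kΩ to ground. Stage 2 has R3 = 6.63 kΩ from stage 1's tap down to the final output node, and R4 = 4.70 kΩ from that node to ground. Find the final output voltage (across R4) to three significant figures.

V_out ≈ 1.22 V

Stage 2 presents R3+R4 = 11.33 kΩ as a load on stage 1's tap.
Stage 1's lower leg becomes R2‖(R3+R4) = 6.097 kΩ, so V_mid = 13.5 × 6.097/28.10 = 2.929 V.
Stage 2 is itself unloaded: V_out = V_mid × R4/(R3+R4) = 2.929 × 4.70/11.33 = 1.22 V.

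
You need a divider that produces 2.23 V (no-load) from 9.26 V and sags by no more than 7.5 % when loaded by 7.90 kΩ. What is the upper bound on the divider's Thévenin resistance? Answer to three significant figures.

R_th ≤ 641 Ω

Loading drop = R_th/(R_th + R_L) ≤ 0.0750, so R_th ≤ R_L · ε/(1−ε) = 7.90 kΩ × 0.0750/0.9250 = 641 Ω.
(Any R1, R2 with R2/(R1+R2) = 0.241 and R1‖R2 ≤ 641 Ω will meet the spec.)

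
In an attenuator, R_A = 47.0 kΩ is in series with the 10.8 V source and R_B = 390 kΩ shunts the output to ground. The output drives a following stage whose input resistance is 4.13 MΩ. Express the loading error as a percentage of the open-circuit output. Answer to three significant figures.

The divider's output (Thévenin) resistance is R_A‖R_B = 41.95 kΩ.
Fractional drop under load = R_th/(R_th + R_L) = 41.95 / (41.95 + 4130) = 0.01005.
So the output falls by 1.01 %.

1.01 %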